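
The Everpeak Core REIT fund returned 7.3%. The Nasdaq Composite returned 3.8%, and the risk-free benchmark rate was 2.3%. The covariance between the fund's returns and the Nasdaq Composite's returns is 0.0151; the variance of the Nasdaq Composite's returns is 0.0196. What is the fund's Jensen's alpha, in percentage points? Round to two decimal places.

β = Cov / Var = 0.0151 / 0.0196 = 0.7704
E[R] = Rf + β(Rm − Rf) = 2.3% + 0.7704 × (3.8% − 2.3%) = 3.4556%
α = Rp − E[R] = 7.3% − 3.4556% = 3.8444

3.84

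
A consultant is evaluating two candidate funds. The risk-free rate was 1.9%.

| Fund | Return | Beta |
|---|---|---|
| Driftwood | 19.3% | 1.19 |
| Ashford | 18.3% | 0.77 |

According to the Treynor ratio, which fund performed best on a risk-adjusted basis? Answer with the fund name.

Ashford

Driftwood: Treynor = (19.3% − 1.9%) / 1.19 = 14.622
Ashford: Treynor = (18.3% − 1.9%) / 0.77 = 21.299
Highest: Ashford (21.299).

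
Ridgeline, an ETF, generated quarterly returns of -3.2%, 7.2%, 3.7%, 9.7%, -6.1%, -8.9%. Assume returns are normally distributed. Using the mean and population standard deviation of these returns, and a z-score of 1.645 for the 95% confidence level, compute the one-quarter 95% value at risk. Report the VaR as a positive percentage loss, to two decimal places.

10.94

r̄ = (-3.2 + 7.2 + 3.7 + 9.7 − 6.1 − 8.9) / 6 = 0.4000%
Σ(r − r̄)² = 285.3200; population σ = √(285.3200/6) = 6.8959%
VaR = −(r̄ − z·σ) = −(0.4000 − 1.645 × 6.8959) = −(-10.9438) = 10.9438%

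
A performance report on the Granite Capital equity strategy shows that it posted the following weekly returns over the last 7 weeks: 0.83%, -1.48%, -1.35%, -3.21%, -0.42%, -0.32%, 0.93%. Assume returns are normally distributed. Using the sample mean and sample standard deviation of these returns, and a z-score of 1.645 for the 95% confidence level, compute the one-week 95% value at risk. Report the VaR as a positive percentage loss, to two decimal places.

r̄ = (0.83 − 1.48 − 1.35 − 3.21 − 0.42 − 0.32 + 0.93) / 7 = -5.020 / 7 = -0.7171%
Sample σ = √[Σ(r − r̄)² / 6] = √[12.5495 / 6] = √2.0916 = 1.4462%
VaR = −(r̄ − z·σ) = −(-0.7171 − 1.645 × 1.4462) = −(-3.0961) = 3.0961%

3.10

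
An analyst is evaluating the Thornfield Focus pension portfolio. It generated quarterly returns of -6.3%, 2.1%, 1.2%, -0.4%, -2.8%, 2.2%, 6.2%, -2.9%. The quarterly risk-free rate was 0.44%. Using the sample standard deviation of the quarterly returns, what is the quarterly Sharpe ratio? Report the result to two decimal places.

r̄ = (-6.3 + 2.1 + 1.2 − 0.4 − 2.8 + 2.2 + 6.2 − 2.9) / 8 = -0.70 / 8 = -0.0875%
Σ(r − r̄)² = (-6.3 − (-0.0875))² + (2.1 − (-0.0875))² + … = 105.1688
sample σ = √(105.1688 / 7) = √15.0241 = 3.8761%
Sharpe = (r̄ − rf) / σ = (-0.0875 − 0.44) / 3.8761 = -0.5275 / 3.8761 = -0.1361

-0.14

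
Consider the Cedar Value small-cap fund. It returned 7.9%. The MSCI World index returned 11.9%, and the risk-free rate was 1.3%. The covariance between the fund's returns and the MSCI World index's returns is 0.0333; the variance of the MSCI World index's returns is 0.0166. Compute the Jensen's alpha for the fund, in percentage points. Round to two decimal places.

-14.66

β = Cov / Var = 0.0333 / 0.0166 = 2.0060
E[R] = Rf + β(Rm − Rf) = 1.3% + 2.0060 × (11.9% − 1.3%) = 22.5636%
α = Rp − E[R] = 7.9% − 22.5636% = -14.6636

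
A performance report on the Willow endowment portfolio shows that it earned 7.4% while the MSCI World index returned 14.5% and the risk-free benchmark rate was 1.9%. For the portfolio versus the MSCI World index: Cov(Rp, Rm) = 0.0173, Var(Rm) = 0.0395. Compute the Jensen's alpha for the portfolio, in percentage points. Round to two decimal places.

β = Cov / Var = 0.0173 / 0.0395 = 0.4380
E[R] = Rf + β(Rm − Rf) = 1.9% + 0.4380 × (14.5% − 1.9%) = 7.4188%
α = Rp − E[R] = 7.4% − 7.4188% = -0.0188

-0.02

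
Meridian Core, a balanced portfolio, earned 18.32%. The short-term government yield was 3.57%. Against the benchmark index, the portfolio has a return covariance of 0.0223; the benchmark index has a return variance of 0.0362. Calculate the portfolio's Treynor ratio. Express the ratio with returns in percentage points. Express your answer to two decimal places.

23.94

β = Cov / Var = 0.0223 / 0.0362 = 0.6160
Treynor = (Rp − Rf) / β = (18.32% − 3.57%) / 0.6160 = 14.75 / 0.6160 = 23.9448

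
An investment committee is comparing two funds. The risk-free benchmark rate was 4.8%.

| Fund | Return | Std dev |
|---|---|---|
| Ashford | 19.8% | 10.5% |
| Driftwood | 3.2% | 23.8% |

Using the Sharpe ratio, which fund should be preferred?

Ashford: Sharpe ratio = (19.8% − 4.8%) / 10.5% = 1.429
Driftwood: Sharpe ratio = (3.2% − 4.8%) / 23.8% = -0.067
Highest: Ashford (1.429).

Ashford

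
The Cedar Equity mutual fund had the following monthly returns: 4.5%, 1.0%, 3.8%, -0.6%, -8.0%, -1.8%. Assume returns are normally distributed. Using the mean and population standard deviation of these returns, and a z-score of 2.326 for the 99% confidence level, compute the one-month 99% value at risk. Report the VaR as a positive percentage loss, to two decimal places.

μ = (4.5 + 1 + 3.8 − 0.6 − 8 − 1.8) / 6 = -1.10 / 6 = -0.1833%
Σ(r − μ)² = (4.5 − (-0.1833))² + (1 − (-0.1833))² + … = 103.0883
σ = √[103.0883 / 6] = 4.1450%
VaR = −(μ − z·σ) = −(-0.1833 − 2.326 × 4.1450) = −(-9.8246) = 9.8246%

9.82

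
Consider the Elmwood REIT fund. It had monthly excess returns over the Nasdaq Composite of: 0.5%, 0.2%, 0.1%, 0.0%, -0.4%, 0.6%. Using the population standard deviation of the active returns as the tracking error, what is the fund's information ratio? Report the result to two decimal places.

r̄ = (0.5 + 0.2 + 0.1 + 0 − 0.4 + 0.6) / 6 = 0.1667%
Σ(r − r̄)² = (0.5 − 0.1667)² + (0.2 − 0.1667)² + (0.1 − 0.1667)² + … = 0.6533
σ = √[0.6533 / 6] = 0.3300%
IR = r̄ / tracking error = 0.1667 / 0.3300 = 0.5052

0.51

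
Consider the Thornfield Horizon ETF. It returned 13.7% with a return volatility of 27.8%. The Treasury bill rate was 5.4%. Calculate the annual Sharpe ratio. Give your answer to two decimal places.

0.30

Sharpe = (Rp − Rf) / σp = (13.7% − 5.4%) / 27.8% = 8.30% / 27.8% = 0.2986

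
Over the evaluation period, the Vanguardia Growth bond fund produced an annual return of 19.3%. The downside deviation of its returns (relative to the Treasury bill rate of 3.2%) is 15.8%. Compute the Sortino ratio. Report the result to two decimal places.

Sortino = (Rp − Rf) / σd = (19.3% − 3.2%) / 15.8% = 16.10% / 15.8% = 1.0190

1.02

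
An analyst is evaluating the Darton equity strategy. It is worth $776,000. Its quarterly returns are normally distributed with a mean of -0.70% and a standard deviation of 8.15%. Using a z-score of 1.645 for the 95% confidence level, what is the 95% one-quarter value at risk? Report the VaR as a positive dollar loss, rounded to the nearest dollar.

$109,468

Return at the 95% tail: μ − z·σ = -0.70% − 1.645 × 8.15% = -0.7 − 13.40675 = -14.10675%
VaR = −(-14.10675%) × $776,000 = 14.10675% × $776,000 = $109,468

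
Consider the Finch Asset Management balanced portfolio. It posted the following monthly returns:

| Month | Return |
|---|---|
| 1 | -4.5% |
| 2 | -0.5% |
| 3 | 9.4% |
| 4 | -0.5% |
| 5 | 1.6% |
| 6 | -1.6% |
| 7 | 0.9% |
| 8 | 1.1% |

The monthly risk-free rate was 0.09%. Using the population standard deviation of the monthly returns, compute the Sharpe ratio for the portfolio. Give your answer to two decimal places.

μ = (-4.5 − 0.5 + 9.4 − 0.5 + 1.6 − 1.6 + 0.9 + 1.1) / 8 = 0.7375%
Σ(r − μ)² = 111.8988; population σ = √(111.8988/8) = 3.7400%
Sharpe = (μ − rf) / σ = (0.7375 − 0.09) / 3.7400 = 0.6475 / 3.7400 = 0.1731

0.17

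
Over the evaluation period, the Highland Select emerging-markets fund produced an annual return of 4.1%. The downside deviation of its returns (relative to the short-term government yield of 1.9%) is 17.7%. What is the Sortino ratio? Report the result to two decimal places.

0.12

Sortino = (Rp − Rf) / σd = (4.1% − 1.9%) / 17.7% = 2.20% / 17.7% = 0.1243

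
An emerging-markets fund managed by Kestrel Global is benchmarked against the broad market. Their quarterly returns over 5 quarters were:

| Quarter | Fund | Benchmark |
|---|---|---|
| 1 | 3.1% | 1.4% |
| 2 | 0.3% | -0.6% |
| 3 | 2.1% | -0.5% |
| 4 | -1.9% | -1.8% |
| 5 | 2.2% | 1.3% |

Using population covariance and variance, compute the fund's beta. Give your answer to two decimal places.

1.28

r̄p = 1.1600%,  r̄m = -0.0400%
Cov = Σ(rp − r̄p)(rm − r̄m) / 5 = 1.9244
Var(rm) = Σ(rm − r̄m)² / 5 = 1.4984
β = Cov / Var = 1.9244 / 1.4984 = 1.2843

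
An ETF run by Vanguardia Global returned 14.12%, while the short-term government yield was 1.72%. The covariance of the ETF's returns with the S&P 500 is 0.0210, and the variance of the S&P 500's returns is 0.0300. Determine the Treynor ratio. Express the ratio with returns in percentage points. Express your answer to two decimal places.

β = Cov / Var = 0.0210 / 0.0300 = 0.7000
Treynor = (Rp − Rf) / β = (14.12% − 1.72%) / 0.7000 = 12.40 / 0.7000 = 17.7143

17.71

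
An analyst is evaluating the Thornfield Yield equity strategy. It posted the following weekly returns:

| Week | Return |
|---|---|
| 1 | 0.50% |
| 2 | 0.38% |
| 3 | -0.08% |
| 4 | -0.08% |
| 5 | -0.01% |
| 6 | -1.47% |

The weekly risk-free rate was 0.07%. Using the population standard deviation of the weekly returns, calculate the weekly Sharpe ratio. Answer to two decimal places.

-0.31

Mean return μ = -0.760 / 6 = -0.1267%
Population σ = √[Σ(r − μ)² / 6] = √[2.4719 / 6] = √0.4120 = 0.6419%
Sharpe = (μ − rf) / σ = (-0.1267 − 0.07) / 0.6419 = -0.1967 / 0.6419 = -0.3064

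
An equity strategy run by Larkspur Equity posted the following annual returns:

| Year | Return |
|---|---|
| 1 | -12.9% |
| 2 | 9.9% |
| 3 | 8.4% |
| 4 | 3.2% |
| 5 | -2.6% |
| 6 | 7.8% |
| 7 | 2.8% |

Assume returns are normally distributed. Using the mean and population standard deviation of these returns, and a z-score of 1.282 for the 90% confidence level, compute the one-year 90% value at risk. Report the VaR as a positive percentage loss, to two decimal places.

μ = (-12.9 + 9.9 + 8.4 + 3.2 − 2.6 + 7.8 + 2.8) / 7 = 2.3714%
Σ(r − μ)² = 381.2943; population σ = √(381.2943/7) = 7.3804%
VaR = −(μ − z·σ) = −(2.3714 − 1.282 × 7.3804) = −(-7.0903) = 7.0903%

7.09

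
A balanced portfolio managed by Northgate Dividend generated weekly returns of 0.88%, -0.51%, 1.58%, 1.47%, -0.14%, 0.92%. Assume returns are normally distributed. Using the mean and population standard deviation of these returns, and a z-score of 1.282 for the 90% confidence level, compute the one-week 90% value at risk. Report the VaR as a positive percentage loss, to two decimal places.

r̄ = (0.88 − 0.51 + 1.58 + 1.47 − 0.14 + 0.92) / 6 = 0.7000%
Σ(r − r̄)² = 3.6178; population σ = √(3.6178/6) = 0.7765%
VaR = −(r̄ − z·σ) = −(0.7000 − 1.282 × 0.7765) = −(-0.2955) = 0.2955%

0.30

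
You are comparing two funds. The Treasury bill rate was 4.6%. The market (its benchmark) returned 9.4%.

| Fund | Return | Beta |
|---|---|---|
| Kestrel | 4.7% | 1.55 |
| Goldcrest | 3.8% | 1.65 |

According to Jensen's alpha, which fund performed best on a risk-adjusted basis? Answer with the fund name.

Kestrel: α = 4.7% − [4.6% + 1.55 × (9.4% − 4.6%)] = -7.340
Goldcrest: α = 3.8% − [4.6% + 1.65 × (9.4% − 4.6%)] = -8.720
Highest: Kestrel (-7.340).

Kestrel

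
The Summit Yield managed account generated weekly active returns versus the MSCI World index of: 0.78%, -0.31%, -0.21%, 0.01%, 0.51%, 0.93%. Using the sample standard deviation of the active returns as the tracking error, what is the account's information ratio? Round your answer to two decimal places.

Mean return μ = 1.710 / 6 = 0.2850%
Sample σ = √[Σ(r − μ)² / 5] = √[1.3864 / 5] = √0.2773 = 0.5266%
IR = μ / tracking error = 0.2850 / 0.5266 = 0.5412

0.54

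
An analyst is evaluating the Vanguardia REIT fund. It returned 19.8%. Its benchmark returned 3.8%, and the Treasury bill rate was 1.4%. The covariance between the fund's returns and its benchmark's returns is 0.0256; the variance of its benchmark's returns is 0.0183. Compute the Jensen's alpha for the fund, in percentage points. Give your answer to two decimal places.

15.04

β = Cov / Var = 0.0256 / 0.0183 = 1.3989
E[R] = Rf + β(Rm − Rf) = 1.4% + 1.3989 × (3.8% − 1.4%) = 4.7574%
α = Rp − E[R] = 19.8% − 4.7574% = 15.0426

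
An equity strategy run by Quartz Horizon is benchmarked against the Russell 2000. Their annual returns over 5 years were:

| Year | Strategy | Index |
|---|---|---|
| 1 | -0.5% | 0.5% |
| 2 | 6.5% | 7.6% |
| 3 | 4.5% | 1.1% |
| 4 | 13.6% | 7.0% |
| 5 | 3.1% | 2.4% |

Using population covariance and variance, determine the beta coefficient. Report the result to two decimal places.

r̄p = 5.4400%,  r̄m = 3.7200%
Cov = Σ(rp − r̄p)(rm − r̄m) / 5 = 11.1112
Var(rm) = Σ(rm − r̄m)² / 5 = 8.9576
β = Cov / Var = 11.1112 / 8.9576 = 1.2404

1.24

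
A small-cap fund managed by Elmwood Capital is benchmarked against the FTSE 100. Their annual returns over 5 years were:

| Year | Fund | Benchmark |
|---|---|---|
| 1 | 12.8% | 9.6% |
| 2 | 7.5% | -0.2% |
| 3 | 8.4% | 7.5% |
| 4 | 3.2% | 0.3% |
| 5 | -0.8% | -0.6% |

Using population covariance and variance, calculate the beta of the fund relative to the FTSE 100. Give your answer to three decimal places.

0.880

r̄p = 6.2200%,  r̄m = 3.3200%
Cov = Σ(rp − r̄p)(rm − r̄m) / 5 = 16.5136
Var(rm) = Σ(rm − r̄m)² / 5 = 18.7576
β = Cov / Var = 16.5136 / 18.7576 = 0.8804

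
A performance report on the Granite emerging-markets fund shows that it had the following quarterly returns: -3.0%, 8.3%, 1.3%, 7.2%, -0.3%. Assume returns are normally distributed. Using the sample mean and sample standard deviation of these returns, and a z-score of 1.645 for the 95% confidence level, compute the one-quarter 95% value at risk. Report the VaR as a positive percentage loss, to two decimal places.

μ = (-3 + 8.3 + 1.3 + 7.2 − 0.3) / 5 = 13.50 / 5 = 2.7000%
Sample std dev = √[95.0600 / 4] = 4.8749%
VaR = −(μ − z·σ) = −(2.7000 − 1.645 × 4.8749) = −(-5.3192) = 5.3192%

5.32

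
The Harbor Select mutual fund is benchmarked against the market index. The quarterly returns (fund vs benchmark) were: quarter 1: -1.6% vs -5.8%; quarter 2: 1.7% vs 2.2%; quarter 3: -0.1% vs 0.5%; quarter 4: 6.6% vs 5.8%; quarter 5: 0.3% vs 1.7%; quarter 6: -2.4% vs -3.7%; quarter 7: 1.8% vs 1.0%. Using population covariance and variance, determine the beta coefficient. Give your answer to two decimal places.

0.68

r̄p = 0.9000%,  r̄m = 0.2429%
Cov = Σ(rp − r̄p)(rm − r̄m) / 7 = 8.7014
Var(rm) = Σ(rm − r̄m)² / 7 = 12.7910
β = Cov / Var = 8.7014 / 12.7910 = 0.6803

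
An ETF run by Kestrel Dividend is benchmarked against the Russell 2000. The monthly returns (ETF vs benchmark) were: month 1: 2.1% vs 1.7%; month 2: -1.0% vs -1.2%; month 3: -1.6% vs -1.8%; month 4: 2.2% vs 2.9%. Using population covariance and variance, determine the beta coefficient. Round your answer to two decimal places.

0.87

r̄p = 0.4250%,  r̄m = 0.4000%
Cov = Σ(rp − r̄p)(rm − r̄m) / 4 = 3.3375
Var(rm) = Σ(rm − r̄m)² / 4 = 3.8350
β = Cov / Var = 3.3375 / 3.8350 = 0.8703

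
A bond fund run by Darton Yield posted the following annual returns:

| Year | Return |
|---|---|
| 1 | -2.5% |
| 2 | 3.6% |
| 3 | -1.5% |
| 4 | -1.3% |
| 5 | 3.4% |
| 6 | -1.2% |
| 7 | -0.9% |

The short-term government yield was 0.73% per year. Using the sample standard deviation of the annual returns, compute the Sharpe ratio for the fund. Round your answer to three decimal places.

μ = (-2.5 + 3.6 − 1.5 − 1.3 + 3.4 − 1.2 − 0.9) / 7 = -0.40 / 7 = -0.0571%
Sample σ = √[Σ(r − μ)² / 6] = √[36.9371 / 6] = √6.1562 = 2.4812%
Sharpe = (μ − rf) / σ = (-0.0571 − 0.73) / 2.4812 = -0.7871 / 2.4812 = -0.3172

-0.317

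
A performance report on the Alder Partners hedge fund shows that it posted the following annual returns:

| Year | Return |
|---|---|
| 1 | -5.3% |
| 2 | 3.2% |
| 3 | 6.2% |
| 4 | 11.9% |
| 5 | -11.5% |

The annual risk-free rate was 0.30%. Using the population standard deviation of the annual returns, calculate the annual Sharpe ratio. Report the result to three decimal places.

0.072

r̄ = (-5.3 + 3.2 + 6.2 + 11.9 − 11.5) / 5 = 0.9000%
Σ(r − r̄)² = (-5.3 − 0.9000)² + (3.2 − 0.9000)² + … = 346.5800
σ = √[346.5800 / 5] = 8.3256%
Sharpe = (r̄ − rf) / σ = (0.9000 − 0.3) / 8.3256 = 0.6000 / 8.3256 = 0.0721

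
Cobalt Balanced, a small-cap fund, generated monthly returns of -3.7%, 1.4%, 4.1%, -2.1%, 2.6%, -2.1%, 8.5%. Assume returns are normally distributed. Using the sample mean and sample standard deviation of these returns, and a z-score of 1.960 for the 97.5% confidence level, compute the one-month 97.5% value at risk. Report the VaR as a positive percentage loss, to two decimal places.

7.13

μ = (-3.7 + 1.4 + 4.1 − 2.1 + 2.6 − 2.1 + 8.5) / 7 = 8.70 / 7 = 1.2429%
Sample std dev = √[109.4771 / 6] = 4.2716%
VaR = −(μ − z·σ) = −(1.2429 − 1.960 × 4.2716) = −(-7.1294) = 7.1294%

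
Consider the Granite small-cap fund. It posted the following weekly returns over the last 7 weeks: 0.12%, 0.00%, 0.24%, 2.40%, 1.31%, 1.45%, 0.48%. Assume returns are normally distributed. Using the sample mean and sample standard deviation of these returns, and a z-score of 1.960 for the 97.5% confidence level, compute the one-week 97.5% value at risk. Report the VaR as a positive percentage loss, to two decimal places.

0.88

Mean return μ = 6.000 / 7 = 0.8571%
Σ(r − μ)² = (0.12 − 0.8571)² + (0 − 0.8571)² + (0.24 − 0.8571)² + … = 4.7381
σ = √[4.7381 / 6] = 0.8886%
VaR = −(μ − z·σ) = −(0.8571 − 1.960 × 0.8886) = −(-0.8846) = 0.8846%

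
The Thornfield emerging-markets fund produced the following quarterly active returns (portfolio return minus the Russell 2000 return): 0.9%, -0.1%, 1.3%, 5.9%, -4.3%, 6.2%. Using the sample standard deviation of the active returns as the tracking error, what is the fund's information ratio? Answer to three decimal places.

Mean return r̄ = 9.90 / 6 = 1.6500%
Σ(r − r̄)² = (0.9 − 1.6500)² + (-0.1 − 1.6500)² + (1.3 − 1.6500)² + … = 77.9150
σ = √[77.9150 / 5] = 3.9475%
IR = r̄ / tracking error = 1.6500 / 3.9475 = 0.4180

0.418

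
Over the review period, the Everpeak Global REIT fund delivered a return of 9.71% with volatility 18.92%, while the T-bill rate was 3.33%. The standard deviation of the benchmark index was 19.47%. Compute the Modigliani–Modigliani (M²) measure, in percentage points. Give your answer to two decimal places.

Sharpe = (Rp − Rf) / σp = (9.71% − 3.33%) / 18.92% = 0.3372
M² = Rf + Sharpe × σm = 3.33% + 0.3372 × 19.47% = 9.8953%

9.90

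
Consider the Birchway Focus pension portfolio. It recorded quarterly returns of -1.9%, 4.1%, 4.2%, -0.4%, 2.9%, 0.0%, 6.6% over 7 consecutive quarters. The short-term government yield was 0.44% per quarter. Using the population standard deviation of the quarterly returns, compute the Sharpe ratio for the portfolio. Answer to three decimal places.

0.628

Mean return r̄ = 15.50 / 7 = 2.2143%
Population std dev = √[55.8686 / 7] = 2.8251%
Sharpe = (r̄ − rf) / σ = (2.2143 − 0.44) / 2.8251 = 1.7743 / 2.8251 = 0.6280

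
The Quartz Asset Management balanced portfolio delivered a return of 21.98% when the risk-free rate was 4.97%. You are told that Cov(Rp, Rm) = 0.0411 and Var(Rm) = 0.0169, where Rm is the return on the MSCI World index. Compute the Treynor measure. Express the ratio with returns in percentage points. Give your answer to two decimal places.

β = Cov / Var = 0.0411 / 0.0169 = 2.4320
Treynor = (Rp − Rf) / β = (21.98% − 4.97%) / 2.4320 = 17.01 / 2.4320 = 6.9942

6.99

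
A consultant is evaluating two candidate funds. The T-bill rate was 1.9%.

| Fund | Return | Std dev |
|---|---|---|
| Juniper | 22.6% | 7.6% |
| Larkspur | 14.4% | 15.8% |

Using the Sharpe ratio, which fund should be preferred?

Juniper

Juniper: Sharpe ratio = (22.6% − 1.9%) / 7.6% = 2.724
Larkspur: Sharpe ratio = (14.4% − 1.9%) / 15.8% = 0.791
Highest: Juniper (2.724).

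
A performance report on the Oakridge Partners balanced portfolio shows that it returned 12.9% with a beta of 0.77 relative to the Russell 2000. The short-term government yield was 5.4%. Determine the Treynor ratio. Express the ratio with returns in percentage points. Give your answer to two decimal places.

Treynor = (Rp − Rf) / β = (12.9% − 5.4%) / 0.77 = 7.50 / 0.77 = 9.7403

9.74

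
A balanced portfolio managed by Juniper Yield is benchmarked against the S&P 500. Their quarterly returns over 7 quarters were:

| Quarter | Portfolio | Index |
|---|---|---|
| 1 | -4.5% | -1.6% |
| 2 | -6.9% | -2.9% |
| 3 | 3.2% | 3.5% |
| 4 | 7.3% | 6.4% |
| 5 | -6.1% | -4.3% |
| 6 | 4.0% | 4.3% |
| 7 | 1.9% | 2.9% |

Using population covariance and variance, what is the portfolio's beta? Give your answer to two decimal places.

1.36

r̄p = -0.1571%,  r̄m = 1.1857%
Cov = Σ(rp − r̄p)(rm − r̄m) / 7 = 19.3392
Var(rm) = Σ(rm − r̄m)² / 7 = 14.2469
β = Cov / Var = 19.3392 / 14.2469 = 1.3574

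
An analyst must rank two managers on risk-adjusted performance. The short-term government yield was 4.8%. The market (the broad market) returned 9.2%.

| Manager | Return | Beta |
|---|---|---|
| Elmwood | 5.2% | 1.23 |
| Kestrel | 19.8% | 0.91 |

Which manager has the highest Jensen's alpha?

Elmwood: α = 5.2% − [4.8% + 1.23 × (9.2% − 4.8%)] = -5.012
Kestrel: α = 19.8% − [4.8% + 0.91 × (9.2% − 4.8%)] = 10.996
Highest: Kestrel (10.996).

Kestrel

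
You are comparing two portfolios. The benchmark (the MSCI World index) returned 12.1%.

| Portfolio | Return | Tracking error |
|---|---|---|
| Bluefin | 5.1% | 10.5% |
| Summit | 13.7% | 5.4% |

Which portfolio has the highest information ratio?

Summit

Bluefin: IR = (5.1% − 12.1%) / 10.5% = -0.667
Summit: IR = (13.7% − 12.1%) / 5.4% = 0.296
Highest: Summit (0.296).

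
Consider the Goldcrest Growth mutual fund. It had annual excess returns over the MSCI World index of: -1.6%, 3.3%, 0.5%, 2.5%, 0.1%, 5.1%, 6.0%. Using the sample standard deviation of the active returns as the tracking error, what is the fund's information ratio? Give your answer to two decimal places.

0.82

Mean return r̄ = 15.90 / 7 = 2.2714%
Σ(r − r̄)² = (-1.6 − 2.2714)² + (3.3 − 2.2714)² + (0.5 − 2.2714)² + … = 45.8543
σ = √[45.8543 / 6] = 2.7645%
IR = r̄ / tracking error = 2.2714 / 2.7645 = 0.8216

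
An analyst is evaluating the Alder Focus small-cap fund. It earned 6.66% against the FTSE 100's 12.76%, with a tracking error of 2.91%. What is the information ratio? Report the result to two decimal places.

IR = (Rp − Rb) / TE = (6.66% − 12.76%) / 2.91% = -6.10% / 2.91% = -2.0962

-2.10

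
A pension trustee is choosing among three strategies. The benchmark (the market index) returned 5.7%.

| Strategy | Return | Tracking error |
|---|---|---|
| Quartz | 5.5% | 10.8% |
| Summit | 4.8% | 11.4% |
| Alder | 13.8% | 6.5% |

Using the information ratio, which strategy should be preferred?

Alder

Quartz: IR = (5.5% − 5.7%) / 10.8% = -0.019
Summit: IR = (4.8% − 5.7%) / 11.4% = -0.079
Alder: IR = (13.8% − 5.7%) / 6.5% = 1.246
Highest: Alder (1.246).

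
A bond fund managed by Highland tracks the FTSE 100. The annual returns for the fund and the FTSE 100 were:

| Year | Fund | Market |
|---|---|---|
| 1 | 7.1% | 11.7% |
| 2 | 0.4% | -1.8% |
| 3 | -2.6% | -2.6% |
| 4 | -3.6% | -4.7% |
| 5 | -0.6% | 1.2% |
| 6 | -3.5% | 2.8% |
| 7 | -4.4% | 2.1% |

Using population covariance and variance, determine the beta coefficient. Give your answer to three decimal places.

r̄p = -1.0286%,  r̄m = 1.2429%
Cov = Σ(rp − r̄p)(rm − r̄m) / 7 = 13.6027
Var(rm) = Σ(rm − r̄m)² / 7 = 24.5510
β = Cov / Var = 13.6027 / 24.5510 = 0.5541

0.554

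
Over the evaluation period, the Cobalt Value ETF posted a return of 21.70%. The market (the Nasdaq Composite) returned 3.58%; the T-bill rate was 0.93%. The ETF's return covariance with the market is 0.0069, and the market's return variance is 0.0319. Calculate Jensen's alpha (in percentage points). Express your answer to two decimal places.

β = Cov / Var = 0.0069 / 0.0319 = 0.2163
E[R] = Rf + β(Rm − Rf) = 0.93% + 0.2163 × (3.58% − 0.93%) = 1.5032%
α = Rp − E[R] = 21.70% − 1.5032% = 20.1968

20.20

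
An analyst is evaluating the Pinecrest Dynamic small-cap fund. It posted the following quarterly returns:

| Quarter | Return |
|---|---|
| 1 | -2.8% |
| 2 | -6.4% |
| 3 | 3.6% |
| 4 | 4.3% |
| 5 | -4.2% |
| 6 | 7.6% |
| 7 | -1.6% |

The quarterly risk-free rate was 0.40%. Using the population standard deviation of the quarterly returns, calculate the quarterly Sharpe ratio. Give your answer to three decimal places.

Mean return r̄ = 0.50 / 7 = 0.0714%
Population σ = √[Σ(r − r̄)² / 7] = √[158.1743 / 7] = √22.5963 = 4.7536%
Sharpe = (r̄ − rf) / σ = (0.0714 − 0.4) / 4.7536 = -0.3286 / 4.7536 = -0.0691

-0.069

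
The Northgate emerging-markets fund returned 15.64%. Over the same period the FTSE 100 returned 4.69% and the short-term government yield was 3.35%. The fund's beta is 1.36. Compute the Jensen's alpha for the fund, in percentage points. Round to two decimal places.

CAPM expected return = Rf + β(Rm − Rf) = 3.35% + 1.36 × (4.69% − 3.35%) = 3.35 + 1.36 × 1.34 = 5.1724%
Jensen's α = Rp − E[R] = 15.64% − 5.1724% = 10.4676

10.47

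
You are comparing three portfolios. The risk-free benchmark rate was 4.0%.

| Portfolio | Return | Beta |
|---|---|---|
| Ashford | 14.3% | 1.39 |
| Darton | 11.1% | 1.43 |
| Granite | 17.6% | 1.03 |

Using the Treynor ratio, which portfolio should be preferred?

Ashford: Treynor = (14.3% − 4.0%) / 1.39 = 7.410
Darton: Treynor = (11.1% − 4.0%) / 1.43 = 4.965
Granite: Treynor = (17.6% − 4.0%) / 1.03 = 13.204
Highest: Granite (13.204).

Granite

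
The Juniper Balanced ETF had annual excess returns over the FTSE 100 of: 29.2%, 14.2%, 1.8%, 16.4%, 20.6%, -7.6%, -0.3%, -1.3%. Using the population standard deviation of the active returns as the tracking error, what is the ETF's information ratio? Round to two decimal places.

0.76

μ = (29.2 + 14.2 + 1.8 + 16.4 + 20.6 − 7.6 − 0.3 − 1.3) / 8 = 73.00 / 8 = 9.1250%
Σ(r − μ)² = 1144.2550; population σ = √(1144.2550/8) = 11.9596%
IR = μ / tracking error = 9.1250 / 11.9596 = 0.7630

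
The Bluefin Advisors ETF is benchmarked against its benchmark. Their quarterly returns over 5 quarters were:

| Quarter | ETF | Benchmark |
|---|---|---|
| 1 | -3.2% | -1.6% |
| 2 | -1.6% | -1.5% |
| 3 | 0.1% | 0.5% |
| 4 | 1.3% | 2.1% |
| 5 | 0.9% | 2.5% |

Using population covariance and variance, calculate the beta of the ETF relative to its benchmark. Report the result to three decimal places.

0.908

r̄p = -0.5000%,  r̄m = 0.4000%
Cov = Σ(rp − r̄p)(rm − r̄m) / 5 = 2.7100
Var(rm) = Σ(rm − r̄m)² / 5 = 2.9840
β = Cov / Var = 2.7100 / 2.9840 = 0.9082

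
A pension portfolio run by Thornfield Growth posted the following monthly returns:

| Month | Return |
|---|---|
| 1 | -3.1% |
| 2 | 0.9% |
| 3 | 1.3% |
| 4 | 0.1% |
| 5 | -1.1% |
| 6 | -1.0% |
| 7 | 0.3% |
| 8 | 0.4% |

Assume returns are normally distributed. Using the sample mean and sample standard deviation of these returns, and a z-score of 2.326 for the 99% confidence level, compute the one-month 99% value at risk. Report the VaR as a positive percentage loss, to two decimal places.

Mean return r̄ = -2.20 / 8 = -0.2750%
Σ(r − r̄)² = (-3.1 − (-0.2750))² + (0.9 − (-0.2750))² + (1.3 − (-0.2750))² + … = 13.9750
σ = √[13.9750 / 7] = 1.4130%
VaR = −(r̄ − z·σ) = −(-0.2750 − 2.326 × 1.4130) = −(-3.5616) = 3.5616%

3.56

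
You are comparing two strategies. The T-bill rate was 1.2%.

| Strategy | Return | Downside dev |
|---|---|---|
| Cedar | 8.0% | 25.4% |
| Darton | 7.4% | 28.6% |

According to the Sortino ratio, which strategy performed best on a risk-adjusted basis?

Cedar

Cedar: Sortino ratio = (8.0% − 1.2%) / 25.4% = 0.268
Darton: Sortino ratio = (7.4% − 1.2%) / 28.6% = 0.217
Highest: Cedar (0.268).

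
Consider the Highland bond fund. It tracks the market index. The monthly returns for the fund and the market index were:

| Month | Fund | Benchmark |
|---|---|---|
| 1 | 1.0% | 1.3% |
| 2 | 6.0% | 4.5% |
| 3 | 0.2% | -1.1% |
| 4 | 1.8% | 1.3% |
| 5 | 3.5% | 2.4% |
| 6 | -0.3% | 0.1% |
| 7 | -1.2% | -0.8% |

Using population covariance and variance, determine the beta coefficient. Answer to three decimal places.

1.214

r̄p = 1.5714%,  r̄m = 1.1000%
Cov = Σ(rp − r̄p)(rm − r̄m) / 7 = 3.9500
Var(rm) = Σ(rm − r̄m)² / 7 = 3.2543
β = Cov / Var = 3.9500 / 3.2543 = 1.2138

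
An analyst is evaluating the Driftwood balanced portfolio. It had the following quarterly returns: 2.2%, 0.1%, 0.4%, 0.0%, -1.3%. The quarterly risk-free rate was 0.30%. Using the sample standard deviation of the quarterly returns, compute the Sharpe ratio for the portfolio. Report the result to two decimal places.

r̄ = (2.2 + 0.1 + 0.4 + 0 − 1.3) / 5 = 1.40 / 5 = 0.2800%
Sample std dev = √[6.3080 / 4] = 1.2558%
Sharpe = (r̄ − rf) / σ = (0.2800 − 0.3) / 1.2558 = -0.0200 / 1.2558 = -0.0159

-0.02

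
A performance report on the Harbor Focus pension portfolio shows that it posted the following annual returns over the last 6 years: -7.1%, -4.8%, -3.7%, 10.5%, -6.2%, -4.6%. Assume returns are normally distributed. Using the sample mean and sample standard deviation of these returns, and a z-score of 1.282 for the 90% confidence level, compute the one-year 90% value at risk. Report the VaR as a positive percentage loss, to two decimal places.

11.05

Mean return μ = -15.90 / 6 = -2.6500%
Σ(r − μ)² = 214.8550; sample σ = √(214.8550/5) = 6.5552%
VaR = −(μ − z·σ) = −(-2.6500 − 1.282 × 6.5552) = −(-11.0538) = 11.0538%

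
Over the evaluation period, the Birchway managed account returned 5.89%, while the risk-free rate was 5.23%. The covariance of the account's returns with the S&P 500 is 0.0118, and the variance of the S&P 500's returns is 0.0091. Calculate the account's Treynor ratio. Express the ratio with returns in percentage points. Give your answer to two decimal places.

0.51

β = Cov / Var = 0.0118 / 0.0091 = 1.2967
Treynor = (Rp − Rf) / β = (5.89% − 5.23%) / 1.2967 = 0.66 / 1.2967 = 0.5090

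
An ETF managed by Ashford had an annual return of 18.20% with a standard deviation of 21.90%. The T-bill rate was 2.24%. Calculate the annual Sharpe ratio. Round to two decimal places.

0.73

Sharpe = (Rp − Rf) / σp = (18.20% − 2.24%) / 21.90% = 15.96% / 21.90% = 0.7288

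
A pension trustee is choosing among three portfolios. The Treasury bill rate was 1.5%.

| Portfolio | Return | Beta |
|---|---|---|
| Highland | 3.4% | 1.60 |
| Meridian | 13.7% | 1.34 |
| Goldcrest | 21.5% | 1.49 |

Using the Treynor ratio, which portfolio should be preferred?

Highland: Treynor = (3.4% − 1.5%) / 1.60 = 1.188
Meridian: Treynor = (13.7% − 1.5%) / 1.34 = 9.104
Goldcrest: Treynor = (21.5% − 1.5%) / 1.49 = 13.423
Highest: Goldcrest (13.423).

Goldcrest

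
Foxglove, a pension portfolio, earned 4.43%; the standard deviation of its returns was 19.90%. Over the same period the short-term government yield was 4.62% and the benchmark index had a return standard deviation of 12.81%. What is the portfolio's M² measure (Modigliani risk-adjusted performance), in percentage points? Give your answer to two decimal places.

Sharpe = (Rp − Rf) / σp = (4.43% − 4.62%) / 19.90% = -0.0095
M² = Rf + Sharpe × σm = 4.62% + -0.0095 × 12.81% = 4.4983%

4.50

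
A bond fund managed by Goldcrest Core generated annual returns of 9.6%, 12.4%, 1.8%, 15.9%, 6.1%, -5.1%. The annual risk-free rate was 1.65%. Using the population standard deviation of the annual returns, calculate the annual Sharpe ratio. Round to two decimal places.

0.74

μ = (9.6 + 12.4 + 1.8 + 15.9 + 6.1 − 5.1) / 6 = 40.70 / 6 = 6.7833%
Σ(r − μ)² = (9.6 − 6.7833)² + (12.4 − 6.7833)² + (1.8 − 6.7833)² + … = 289.1083
σ = √[289.1083 / 6] = 6.9415%
Sharpe = (μ − rf) / σ = (6.7833 − 1.65) / 6.9415 = 5.1333 / 6.9415 = 0.7395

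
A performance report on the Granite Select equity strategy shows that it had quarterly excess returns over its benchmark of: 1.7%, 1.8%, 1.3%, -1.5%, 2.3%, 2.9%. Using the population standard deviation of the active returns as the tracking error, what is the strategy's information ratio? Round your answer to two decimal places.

r̄ = (1.7 + 1.8 + 1.3 − 1.5 + 2.3 + 2.9) / 6 = 1.4167%
Σ(r − r̄)² = (1.7 − 1.4167)² + (1.8 − 1.4167)² + … = 11.7283
σ = √[11.7283 / 6] = 1.3981%
IR = r̄ / tracking error = 1.4167 / 1.3981 = 1.0133

1.01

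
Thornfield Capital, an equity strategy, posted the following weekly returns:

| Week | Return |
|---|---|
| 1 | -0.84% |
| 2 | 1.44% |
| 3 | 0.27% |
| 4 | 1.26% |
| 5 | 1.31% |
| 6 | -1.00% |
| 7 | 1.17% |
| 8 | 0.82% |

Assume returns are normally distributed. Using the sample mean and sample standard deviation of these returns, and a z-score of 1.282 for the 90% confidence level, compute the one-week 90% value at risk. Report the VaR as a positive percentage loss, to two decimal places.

Mean return μ = 4.430 / 8 = 0.5538%
Σ(r − μ)² = 6.7440; sample σ = √(6.7440/7) = 0.9815%
VaR = −(μ − z·σ) = −(0.5538 − 1.282 × 0.9815) = −(-0.7045) = 0.7045%

0.70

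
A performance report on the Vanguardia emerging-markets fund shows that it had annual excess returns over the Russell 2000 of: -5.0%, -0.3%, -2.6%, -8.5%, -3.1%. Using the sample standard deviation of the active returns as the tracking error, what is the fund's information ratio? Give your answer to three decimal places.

r̄ = (-5 − 0.3 − 2.6 − 8.5 − 3.1) / 5 = -3.9000%
Sample σ = √[Σ(r − r̄)² / 4] = √[37.6600 / 4] = √9.4150 = 3.0684%
IR = r̄ / tracking error = -3.9000 / 3.0684 = -1.2710

-1.271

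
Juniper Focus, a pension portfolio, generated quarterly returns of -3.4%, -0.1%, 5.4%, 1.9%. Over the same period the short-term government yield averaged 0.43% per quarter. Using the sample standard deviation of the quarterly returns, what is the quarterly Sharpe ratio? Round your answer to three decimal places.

0.141

μ = (-3.4 − 0.1 + 5.4 + 1.9) / 4 = 0.9500%
Σ(r − μ)² = (-3.4 − 0.9500)² + (-0.1 − 0.9500)² + (5.4 − 0.9500)² + … = 40.7300
σ = √[40.7300 / 3] = 3.6847%
Sharpe = (μ − rf) / σ = (0.9500 − 0.43) / 3.6847 = 0.5200 / 3.6847 = 0.1411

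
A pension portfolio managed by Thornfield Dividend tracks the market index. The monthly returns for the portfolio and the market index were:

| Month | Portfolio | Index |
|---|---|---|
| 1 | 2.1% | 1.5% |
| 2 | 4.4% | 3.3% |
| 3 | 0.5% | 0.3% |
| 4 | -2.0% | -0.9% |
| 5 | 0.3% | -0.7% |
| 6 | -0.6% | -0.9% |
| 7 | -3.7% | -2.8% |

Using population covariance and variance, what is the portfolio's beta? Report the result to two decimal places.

1.31

r̄p = 0.1429%,  r̄m = -0.0286%
Cov = Σ(rp − r̄p)(rm − r̄m) / 7 = 4.3341
Var(rm) = Σ(rm − r̄m)² / 7 = 3.3106
β = Cov / Var = 4.3341 / 3.3106 = 1.3092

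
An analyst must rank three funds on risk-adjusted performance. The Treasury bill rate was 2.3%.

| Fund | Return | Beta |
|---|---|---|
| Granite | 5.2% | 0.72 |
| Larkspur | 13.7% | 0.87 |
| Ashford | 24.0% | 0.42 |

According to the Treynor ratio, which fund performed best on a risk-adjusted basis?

Granite: Treynor = (5.2% − 2.3%) / 0.72 = 4.028
Larkspur: Treynor = (13.7% − 2.3%) / 0.87 = 13.103
Ashford: Treynor = (24.0% − 2.3%) / 0.42 = 51.667
Highest: Ashford (51.667).

Ashford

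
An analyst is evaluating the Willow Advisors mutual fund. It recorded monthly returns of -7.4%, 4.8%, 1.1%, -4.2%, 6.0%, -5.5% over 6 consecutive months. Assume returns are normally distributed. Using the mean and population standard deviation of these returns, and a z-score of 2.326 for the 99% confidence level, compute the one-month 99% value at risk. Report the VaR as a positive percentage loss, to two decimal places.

Mean return μ = -5.20 / 6 = -0.8667%
Σ(r − μ)² = (-7.4 − (-0.8667))² + (4.8 − (-0.8667))² + … = 158.3933
population σ = √(158.3933 / 6) = √26.3989 = 5.1380%
VaR = −(μ − z·σ) = −(-0.8667 − 2.326 × 5.1380) = −(-12.8177) = 12.8177%

12.82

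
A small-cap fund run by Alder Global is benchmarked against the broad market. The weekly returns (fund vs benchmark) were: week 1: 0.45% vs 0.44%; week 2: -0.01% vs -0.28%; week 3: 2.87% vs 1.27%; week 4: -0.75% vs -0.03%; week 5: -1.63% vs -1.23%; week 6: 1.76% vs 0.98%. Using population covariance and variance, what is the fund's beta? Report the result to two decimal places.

r̄p = 0.4483%,  r̄m = 0.1917%
Cov = Σ(rp − r̄p)(rm − r̄m) / 6 = 1.1804
Var(rm) = Σ(rm − r̄m)² / 6 = 0.6898
β = Cov / Var = 1.1804 / 0.6898 = 1.7112

1.71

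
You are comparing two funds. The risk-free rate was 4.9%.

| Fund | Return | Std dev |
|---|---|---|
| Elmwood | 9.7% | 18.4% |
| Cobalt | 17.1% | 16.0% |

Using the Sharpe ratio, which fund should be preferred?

Cobalt

Elmwood: Sharpe ratio = (9.7% − 4.9%) / 18.4% = 0.261
Cobalt: Sharpe ratio = (17.1% − 4.9%) / 16.0% = 0.763
Highest: Cobalt (0.763).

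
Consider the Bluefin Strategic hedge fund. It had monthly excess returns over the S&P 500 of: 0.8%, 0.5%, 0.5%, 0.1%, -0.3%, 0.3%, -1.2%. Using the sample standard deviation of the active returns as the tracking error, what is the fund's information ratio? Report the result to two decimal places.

0.15

Mean return μ = 0.70 / 7 = 0.1000%
Σ(r − μ)² = (0.8 − 0.1000)² + (0.5 − 0.1000)² + … = 2.7000
σ = √[2.7000 / 6] = 0.6708%
IR = μ / tracking error = 0.1000 / 0.6708 = 0.1491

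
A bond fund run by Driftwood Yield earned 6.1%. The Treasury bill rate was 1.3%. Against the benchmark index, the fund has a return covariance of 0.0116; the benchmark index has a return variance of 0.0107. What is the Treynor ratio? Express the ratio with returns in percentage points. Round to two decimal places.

β = Cov / Var = 0.0116 / 0.0107 = 1.0841
Treynor = (Rp − Rf) / β = (6.1% − 1.3%) / 1.0841 = 4.80 / 1.0841 = 4.4276

4.43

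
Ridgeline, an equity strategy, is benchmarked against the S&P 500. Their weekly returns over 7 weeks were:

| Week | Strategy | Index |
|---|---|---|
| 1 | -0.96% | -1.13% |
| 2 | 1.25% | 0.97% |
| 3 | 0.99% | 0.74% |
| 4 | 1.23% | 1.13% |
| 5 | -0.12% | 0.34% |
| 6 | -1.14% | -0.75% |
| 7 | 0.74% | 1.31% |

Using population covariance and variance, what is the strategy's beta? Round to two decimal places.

r̄p = 0.2843%,  r̄m = 0.3729%
Cov = Σ(rp − r̄p)(rm − r̄m) / 7 = 0.7802
Var(rm) = Σ(rm − r̄m)² / 7 = 0.7805
β = Cov / Var = 0.7802 / 0.7805 = 0.9996

1.00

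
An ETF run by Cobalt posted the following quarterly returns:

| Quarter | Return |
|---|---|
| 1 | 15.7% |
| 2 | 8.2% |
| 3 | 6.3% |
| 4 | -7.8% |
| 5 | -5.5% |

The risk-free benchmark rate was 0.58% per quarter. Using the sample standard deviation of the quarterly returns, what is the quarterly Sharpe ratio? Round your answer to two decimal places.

0.28

r̄ = (15.7 + 8.2 + 6.3 − 7.8 − 5.5) / 5 = 3.3800%
Σ(r − r̄)² = (15.7 − 3.3800)² + (8.2 − 3.3800)² + (6.3 − 3.3800)² + … = 387.3880
sample σ = √(387.3880 / 4) = √96.8470 = 9.8411%
Sharpe = (r̄ − rf) / σ = (3.3800 − 0.58) / 9.8411 = 2.8000 / 9.8411 = 0.2845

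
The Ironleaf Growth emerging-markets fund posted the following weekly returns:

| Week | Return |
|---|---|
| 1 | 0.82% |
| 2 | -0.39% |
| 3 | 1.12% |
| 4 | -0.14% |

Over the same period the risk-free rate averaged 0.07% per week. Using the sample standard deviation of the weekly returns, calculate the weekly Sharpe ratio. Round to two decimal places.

Mean return μ = 1.410 / 4 = 0.3525%
Σ(r − μ)² = (0.82 − 0.3525)² + (-0.39 − 0.3525)² + (1.12 − 0.3525)² + … = 1.6015
sample σ = √(1.6015 / 3) = √0.5338 = 0.7306%
Sharpe = (μ − rf) / σ = (0.3525 − 0.07) / 0.7306 = 0.2825 / 0.7306 = 0.3867

0.39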